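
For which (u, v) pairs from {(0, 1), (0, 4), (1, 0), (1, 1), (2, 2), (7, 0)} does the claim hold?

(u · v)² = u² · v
(0, 1), (0, 4), (1, 0), (1, 1), (7, 0)

Testing each pair:
(0, 1): LHS = 0, RHS = 0 → holds
(0, 4): LHS = 0, RHS = 0 → holds
(1, 0): LHS = 0, RHS = 0 → holds
(1, 1): LHS = 1, RHS = 1 → holds
(2, 2): LHS = 16, RHS = 8 → fails
(7, 0): LHS = 0, RHS = 0 → holds

5 of 6 pairs satisfy the claim.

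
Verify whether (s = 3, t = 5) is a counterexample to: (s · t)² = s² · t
Yes

Substituting s = 3, t = 5:
LHS = (3 · 5)² = 225
RHS = 3² · 5 = 45

Since LHS ≠ RHS, this pair disproves the claim.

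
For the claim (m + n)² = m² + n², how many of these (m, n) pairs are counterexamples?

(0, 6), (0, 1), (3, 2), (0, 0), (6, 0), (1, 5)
2

Testing each pair:
(0, 6): LHS = 36, RHS = 36 → satisfies claim
(0, 1): LHS = 1, RHS = 1 → satisfies claim
(3, 2): LHS = 25, RHS = 13 → counterexample
(0, 0): LHS = 0, RHS = 0 → satisfies claim
(6, 0): LHS = 36, RHS = 36 → satisfies claim
(1, 5): LHS = 36, RHS = 26 → counterexample

That makes 2 counterexamples.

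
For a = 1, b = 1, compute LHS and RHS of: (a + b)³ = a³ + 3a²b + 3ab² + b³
LHS = (1 + 1)³ = 8
RHS = 1³ + 3·1²·1 + 3·1·1² + 1³ = 8

LHS = RHS: the two sides agree.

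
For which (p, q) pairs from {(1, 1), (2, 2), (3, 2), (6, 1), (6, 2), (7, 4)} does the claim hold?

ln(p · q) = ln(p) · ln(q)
Testing each pair:
(1, 1): LHS = 0, RHS = 0 → holds
(2, 2): LHS = ln(4) ≈ 1.386, RHS = ln(2)² ≈ 0.4805 → fails
(3, 2): LHS = ln(6) ≈ 1.792, RHS = ln(2)·ln(3) ≈ 0.7615 → fails
(6, 1): LHS = ln(6) ≈ 1.792, RHS = 0 → fails
(6, 2): LHS = ln(12) ≈ 2.485, RHS = ln(2)·ln(6) ≈ 1.242 → fails
(7, 4): LHS = ln(28) ≈ 3.332, RHS = ln(4)·ln(7) ≈ 2.698 → fails

1 of 6 pairs satisfies the claim.

Answer: (1, 1)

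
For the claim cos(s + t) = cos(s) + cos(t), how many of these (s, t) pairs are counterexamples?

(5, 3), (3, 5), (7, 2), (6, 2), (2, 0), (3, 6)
6

Testing each pair:
(5, 3): LHS = cos(8) ≈ -0.1455, RHS = cos(3) + cos(5) ≈ -0.7063 → counterexample
(3, 5): LHS = cos(8) ≈ -0.1455, RHS = cos(3) + cos(5) ≈ -0.7063 → counterexample
(7, 2): LHS = cos(9) ≈ -0.9111, RHS = cos(2) + cos(7) ≈ 0.3378 → counterexample
(6, 2): LHS = cos(8) ≈ -0.1455, RHS = cos(2) + cos(6) ≈ 0.544 → counterexample
(2, 0): LHS = cos(2) ≈ -0.4161, RHS = cos(2) + 1 ≈ 0.5839 → counterexample
(3, 6): LHS = cos(9) ≈ -0.9111, RHS = cos(3) + cos(6) ≈ -0.02982 → counterexample

That makes 6 counterexamples.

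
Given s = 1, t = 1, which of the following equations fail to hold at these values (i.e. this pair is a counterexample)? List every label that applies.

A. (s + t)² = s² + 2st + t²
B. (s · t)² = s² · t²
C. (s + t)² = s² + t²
C

Evaluating each claim at the given values:
A. LHS = 4, RHS = 4 → holds here (LHS = RHS)
B. LHS = 1, RHS = 1 → holds here (LHS = RHS)
C. LHS = 4, RHS = 2 → fails here (LHS ≠ RHS)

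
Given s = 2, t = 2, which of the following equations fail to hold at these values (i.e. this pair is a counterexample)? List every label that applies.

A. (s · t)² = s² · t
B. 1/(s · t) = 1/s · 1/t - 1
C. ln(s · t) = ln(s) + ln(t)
Evaluating each claim at the given values:
A. LHS = 16, RHS = 8 → fails here (LHS ≠ RHS)
B. LHS = 1/4, RHS = -3/4 → fails here (LHS ≠ RHS)
C. LHS = ln(4) ≈ 1.386, RHS = 2·ln(2) ≈ 1.386 → holds here (LHS = RHS)

Answer: A, B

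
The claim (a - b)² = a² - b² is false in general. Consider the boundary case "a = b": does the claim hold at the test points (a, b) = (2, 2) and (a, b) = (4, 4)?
Yes, holds at both test points

At (2, 2): LHS = 0, RHS = 0 → equal
At (4, 4): LHS = 0, RHS = 0 → equal

So the claim does hold at both of these boundary points, even though it is not an identity.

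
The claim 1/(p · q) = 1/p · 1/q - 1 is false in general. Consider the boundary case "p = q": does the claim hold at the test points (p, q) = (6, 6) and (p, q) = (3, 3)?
No, fails at both test points

At (6, 6): LHS = 1/36 ≠ RHS = -35/36
At (3, 3): LHS = 1/9 ≠ RHS = -8/9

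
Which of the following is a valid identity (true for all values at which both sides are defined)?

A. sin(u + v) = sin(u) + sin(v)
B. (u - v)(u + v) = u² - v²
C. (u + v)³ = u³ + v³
A: fails at (3, 4) — LHS = sin(7) ≈ 0.657, RHS = sin(4) + sin(3) ≈ -0.6157.
B: holds — e.g. at (1, 4), both sides equal -15.
C: fails at (1, 5) — LHS = 216, RHS = 126.

Answer: B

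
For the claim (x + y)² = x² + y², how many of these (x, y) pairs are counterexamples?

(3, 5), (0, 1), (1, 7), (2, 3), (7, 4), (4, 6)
Testing each pair:
(3, 5): LHS = 64, RHS = 34 → counterexample
(0, 1): LHS = 1, RHS = 1 → satisfies claim
(1, 7): LHS = 64, RHS = 50 → counterexample
(2, 3): LHS = 25, RHS = 13 → counterexample
(7, 4): LHS = 121, RHS = 65 → counterexample
(4, 6): LHS = 100, RHS = 52 → counterexample

That makes 5 counterexamples.

Answer: 5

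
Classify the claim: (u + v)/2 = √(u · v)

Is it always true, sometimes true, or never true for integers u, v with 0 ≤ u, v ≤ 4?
Sometimes true

It holds at (u, v) = (3, 3) (both sides equal 3), but fails at (u, v) = (0, 2) (LHS = 1, RHS = 0).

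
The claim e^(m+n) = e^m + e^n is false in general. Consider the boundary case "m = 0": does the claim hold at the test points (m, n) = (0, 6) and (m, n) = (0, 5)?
At (0, 6): LHS = e^6 ≈ 403.4 ≠ RHS = 1 + e^6 ≈ 404.4
At (0, 5): LHS = e^5 ≈ 148.4 ≠ RHS = 1 + e^5 ≈ 149.4

Answer: No, fails at both test points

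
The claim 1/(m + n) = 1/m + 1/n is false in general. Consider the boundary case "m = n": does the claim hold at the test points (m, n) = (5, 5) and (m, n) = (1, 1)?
At (5, 5): LHS = 1/10 ≠ RHS = 2/5
At (1, 1): LHS = 1/2 ≠ RHS = 2

Answer: No, fails at both test points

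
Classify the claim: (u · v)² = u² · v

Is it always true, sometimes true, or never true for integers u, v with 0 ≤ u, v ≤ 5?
It holds at (u, v) = (0, 2) (both sides equal 0), but fails at (u, v) = (1, 5) (LHS = 25, RHS = 5).

Answer: Sometimes true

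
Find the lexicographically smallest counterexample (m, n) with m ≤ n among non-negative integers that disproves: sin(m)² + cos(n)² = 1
Substituting (0, 1) into the claim:
LHS = sin(0)² + cos(1)² = cos(1)² ≈ 0.2919
RHS = 1

Since LHS ≠ RHS, this pair disproves the claim, and no lexicographically smaller pair (m ≤ n, non-negative integers) does.

For instance (0, 2) is also a counterexample (LHS = cos(2)² ≈ 0.1732, RHS = 1), but it's lexicographically larger.

Answer: (m, n) = (0, 1)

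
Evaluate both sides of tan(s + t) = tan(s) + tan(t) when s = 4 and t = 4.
LHS = tan(4 + 4) = tan(8) ≈ -6.8
RHS = tan(4) + tan(4) = 2·tan(4) ≈ 2.316

LHS ≠ RHS (they differ by about 9.115), so the equation does not hold here.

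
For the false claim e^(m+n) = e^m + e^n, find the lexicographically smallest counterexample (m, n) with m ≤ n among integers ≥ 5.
(m, n) = (5, 5)

Substituting (5, 5) into the claim:
LHS = e^(5+5) = e^10 ≈ 22026.5
RHS = e^5 + e^5 = 2·e^5 ≈ 296.8

Since LHS ≠ RHS, this pair disproves the claim, and no lexicographically smaller pair (m ≤ n, integers ≥ 5) does.

For instance (11, 12) is also a counterexample (LHS = e^23 ≈ 9744803446.2, RHS = e^11 + e^12 ≈ 222628.9), but it's lexicographically larger.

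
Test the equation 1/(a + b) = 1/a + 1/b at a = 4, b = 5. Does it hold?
Substituting a = 4, b = 5:

LHS = 1/(4 + 5) = 1/9
RHS = 1/4 + 1/5 = 9/20

LHS ≠ RHS, so the equation does not hold at this point.

Answer: Fails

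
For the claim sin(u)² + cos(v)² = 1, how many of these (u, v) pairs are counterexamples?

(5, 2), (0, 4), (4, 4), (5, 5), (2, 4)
3

Testing each pair:
(5, 2): LHS = cos(2)² + sin(5)² ≈ 1.093, RHS = 1 → counterexample
(0, 4): LHS = cos(4)² ≈ 0.4272, RHS = 1 → counterexample
(4, 4): LHS = cos(4)² + sin(4)² = 1, RHS = 1 → satisfies claim
(5, 5): LHS = cos(5)² + sin(5)² = 1, RHS = 1 → satisfies claim
(2, 4): LHS = cos(4)² + sin(2)² ≈ 1.254, RHS = 1 → counterexample

That makes 3 counterexamples.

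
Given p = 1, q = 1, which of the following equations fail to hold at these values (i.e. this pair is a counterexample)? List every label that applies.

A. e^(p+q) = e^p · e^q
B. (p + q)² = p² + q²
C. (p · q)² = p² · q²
Evaluating each claim at the given values:
A. LHS = e^2 ≈ 7.389, RHS = e^2 ≈ 7.389 → holds here (LHS = RHS)
B. LHS = 4, RHS = 2 → fails here (LHS ≠ RHS)
C. LHS = 1, RHS = 1 → holds here (LHS = RHS)

Answer: B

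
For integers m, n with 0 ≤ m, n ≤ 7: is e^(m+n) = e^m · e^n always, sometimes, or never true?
Always true

The identity holds for every pair in the range. For instance at (m, n) = (1, 3): both sides equal e^4 ≈ 54.6.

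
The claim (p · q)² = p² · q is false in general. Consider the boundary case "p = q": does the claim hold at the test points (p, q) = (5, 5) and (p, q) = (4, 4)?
At (5, 5): LHS = 625 ≠ RHS = 125
At (4, 4): LHS = 256 ≠ RHS = 64

Answer: No, fails at both test points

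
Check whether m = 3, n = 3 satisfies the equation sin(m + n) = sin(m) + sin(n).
Fails

Substituting m = 3, n = 3:

LHS = sin(3 + 3) = sin(6) ≈ -0.2794
RHS = sin(3) + sin(3) = 2·sin(3) ≈ 0.2822

LHS ≠ RHS, so the equation does not hold at this point.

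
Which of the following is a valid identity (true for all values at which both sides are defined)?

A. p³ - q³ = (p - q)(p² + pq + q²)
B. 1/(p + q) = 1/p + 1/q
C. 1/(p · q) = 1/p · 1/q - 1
A

A: holds — e.g. at (1, 3), both sides equal -26.
B: fails at (3, 3) — LHS = 1/6, RHS = 2/3.
C: fails at (4, 4) — LHS = 1/16, RHS = -15/16.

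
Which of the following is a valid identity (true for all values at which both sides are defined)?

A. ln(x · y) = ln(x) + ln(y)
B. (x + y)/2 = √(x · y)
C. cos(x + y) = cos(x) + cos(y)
A: holds — e.g. at (2, 4), both sides equal ln(8) ≈ 2.079.
B: fails at (1, 3) — LHS = 2, RHS = √(3) ≈ 1.732.
C: fails at (5, 5) — LHS = cos(10) ≈ -0.8391, RHS = 2·cos(5) ≈ 0.5673.

Answer: A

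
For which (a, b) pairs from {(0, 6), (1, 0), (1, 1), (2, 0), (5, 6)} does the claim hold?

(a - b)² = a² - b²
(1, 0), (1, 1), (2, 0)

Testing each pair:
(0, 6): LHS = 36, RHS = -36 → fails
(1, 0): LHS = 1, RHS = 1 → holds
(1, 1): LHS = 0, RHS = 0 → holds
(2, 0): LHS = 4, RHS = 4 → holds
(5, 6): LHS = 1, RHS = -11 → fails

3 of 5 pairs satisfy the claim.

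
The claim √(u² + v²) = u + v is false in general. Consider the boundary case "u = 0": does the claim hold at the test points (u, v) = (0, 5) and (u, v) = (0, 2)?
Yes, holds at both test points

At (0, 5): LHS = 5, RHS = 5 → equal
At (0, 2): LHS = 2, RHS = 2 → equal

So the claim does hold at both of these boundary points, even though it is not an identity.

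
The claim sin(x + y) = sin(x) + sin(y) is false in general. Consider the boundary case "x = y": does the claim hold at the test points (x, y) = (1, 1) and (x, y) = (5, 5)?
At (1, 1): LHS = sin(2) ≈ 0.9093 ≠ RHS = 2·sin(1) ≈ 1.683
At (5, 5): LHS = sin(10) ≈ -0.544 ≠ RHS = 2·sin(5) ≈ -1.918

Answer: No, fails at both test points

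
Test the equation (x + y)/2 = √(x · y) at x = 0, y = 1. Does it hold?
Substituting x = 0, y = 1:

LHS = (0 + 1)/2 = 1/2
RHS = √(0 · 1) = 0

LHS ≠ RHS, so the equation does not hold at this point.

Answer: Fails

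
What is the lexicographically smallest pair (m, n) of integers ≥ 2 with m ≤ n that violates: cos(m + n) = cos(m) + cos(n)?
(m, n) = (2, 2)

Substituting (2, 2) into the claim:
LHS = cos(2 + 2) = cos(4) ≈ -0.6536
RHS = cos(2) + cos(2) = 2·cos(2) ≈ -0.8323

Since LHS ≠ RHS, this pair disproves the claim, and no lexicographically smaller pair (m ≤ n, integers ≥ 2) does.

For instance (2, 3) is also a counterexample (LHS = cos(5) ≈ 0.2837, RHS = cos(3) + cos(2) ≈ -1.406), but it's lexicographically larger.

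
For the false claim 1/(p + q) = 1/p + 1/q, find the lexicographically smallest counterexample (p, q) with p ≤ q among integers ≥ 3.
Substituting (3, 3) into the claim:
LHS = 1/(3 + 3) = 1/6
RHS = 1/3 + 1/3 = 2/3

Since LHS ≠ RHS, this pair disproves the claim, and no lexicographically smaller pair (p ≤ q, integers ≥ 3) does.

For instance (3, 4) is also a counterexample (LHS = 1/7, RHS = 7/12), but it's lexicographically larger.

Answer: (p, q) = (3, 3)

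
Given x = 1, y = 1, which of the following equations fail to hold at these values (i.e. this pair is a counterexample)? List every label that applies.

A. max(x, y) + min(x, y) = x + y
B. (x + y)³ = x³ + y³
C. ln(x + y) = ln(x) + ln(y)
Evaluating each claim at the given values:
A. LHS = 2, RHS = 2 → holds here (LHS = RHS)
B. LHS = 8, RHS = 2 → fails here (LHS ≠ RHS)
C. LHS = ln(2) ≈ 0.6931, RHS = 0 → fails here (LHS ≠ RHS)

Answer: B, C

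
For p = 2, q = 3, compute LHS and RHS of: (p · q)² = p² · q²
LHS = (2 · 3)² = 36
RHS = 2² · 3² = 36

LHS = RHS: the two sides agree.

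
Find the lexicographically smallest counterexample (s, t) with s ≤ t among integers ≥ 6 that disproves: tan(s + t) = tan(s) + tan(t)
(s, t) = (6, 6)

Substituting (6, 6) into the claim:
LHS = tan(6 + 6) = tan(12) ≈ -0.6359
RHS = tan(6) + tan(6) = 2·tan(6) ≈ -0.582

Since LHS ≠ RHS, this pair disproves the claim, and no lexicographically smaller pair (s ≤ t, integers ≥ 6) does.

For instance (6, 12) is also a counterexample (LHS = tan(18) ≈ -1.137, RHS = tan(12) + tan(6) ≈ -0.9269), but it's lexicographically larger.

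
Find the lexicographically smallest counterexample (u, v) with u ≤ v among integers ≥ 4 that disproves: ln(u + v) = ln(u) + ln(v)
(u, v) = (4, 4)

Substituting (4, 4) into the claim:
LHS = ln(4 + 4) = ln(8) ≈ 2.079
RHS = ln(4) + ln(4) = 2·ln(4) ≈ 2.773

Since LHS ≠ RHS, this pair disproves the claim, and no lexicographically smaller pair (u ≤ v, integers ≥ 4) does.

For instance (8, 9) is also a counterexample (LHS = ln(17) ≈ 2.833, RHS = ln(8) + ln(9) ≈ 4.277), but it's lexicographically larger.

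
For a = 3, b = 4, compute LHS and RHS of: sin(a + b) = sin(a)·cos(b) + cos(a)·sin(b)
LHS = sin(3 + 4) = sin(7) ≈ 0.657
RHS = sin(3)·cos(4) + cos(3)·sin(4) = sin(3)·cos(4) + sin(4)·cos(3) ≈ 0.657

LHS = RHS: the two sides agree.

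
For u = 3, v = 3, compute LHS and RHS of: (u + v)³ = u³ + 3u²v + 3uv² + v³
LHS = (3 + 3)³ = 216
RHS = 3³ + 3·3²·3 + 3·3·3² + 3³ = 216

LHS = RHS: the two sides agree.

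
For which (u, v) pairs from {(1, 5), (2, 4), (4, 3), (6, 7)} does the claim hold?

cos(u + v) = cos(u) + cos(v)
Testing each pair:
(1, 5): LHS = cos(6) ≈ 0.9602, RHS = cos(5) + cos(1) ≈ 0.824 → fails
(2, 4): LHS = cos(6) ≈ 0.9602, RHS = cos(4) + cos(2) ≈ -1.07 → fails
(4, 3): LHS = cos(7) ≈ 0.7539, RHS = cos(3) + cos(4) ≈ -1.644 → fails
(6, 7): LHS = cos(13) ≈ 0.9074, RHS = cos(7) + cos(6) ≈ 1.714 → fails

No pair satisfies the claim.

Answer: None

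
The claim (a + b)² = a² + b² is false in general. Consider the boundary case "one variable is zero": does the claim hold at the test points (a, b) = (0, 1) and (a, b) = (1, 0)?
Yes, holds at both test points

At (0, 1): LHS = 1, RHS = 1 → equal
At (1, 0): LHS = 1, RHS = 1 → equal

So the claim does hold at both of these boundary points, even though it is not an identity.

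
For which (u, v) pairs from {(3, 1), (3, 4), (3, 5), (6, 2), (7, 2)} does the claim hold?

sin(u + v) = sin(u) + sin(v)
Testing each pair:
(3, 1): LHS = sin(4) ≈ -0.7568, RHS = sin(3) + sin(1) ≈ 0.9826 → fails
(3, 4): LHS = sin(7) ≈ 0.657, RHS = sin(4) + sin(3) ≈ -0.6157 → fails
(3, 5): LHS = sin(8) ≈ 0.9894, RHS = sin(5) + sin(3) ≈ -0.8178 → fails
(6, 2): LHS = sin(8) ≈ 0.9894, RHS = sin(6) + sin(2) ≈ 0.6299 → fails
(7, 2): LHS = sin(9) ≈ 0.4121, RHS = sin(7) + sin(2) ≈ 1.566 → fails

No pair satisfies the claim.

Answer: None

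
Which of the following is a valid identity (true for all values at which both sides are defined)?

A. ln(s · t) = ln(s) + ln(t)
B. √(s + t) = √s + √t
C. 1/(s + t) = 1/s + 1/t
A

A: holds — e.g. at (1, 3), both sides equal ln(3) ≈ 1.099.
B: fails at (4, 4) — LHS = 2·√(2) ≈ 2.828, RHS = 4.
C: fails at (6, 7) — LHS = 1/13, RHS = 13/42.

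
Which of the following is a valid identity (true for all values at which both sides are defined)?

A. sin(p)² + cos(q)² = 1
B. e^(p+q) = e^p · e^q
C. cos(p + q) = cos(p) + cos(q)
B

A: fails at (1, 4) — LHS = cos(4)² + sin(1)² ≈ 1.135, RHS = 1.
B: holds — e.g. at (3, 7), both sides equal e^10 ≈ 22026.5.
C: fails at (1, 5) — LHS = cos(6) ≈ 0.9602, RHS = cos(5) + cos(1) ≈ 0.824.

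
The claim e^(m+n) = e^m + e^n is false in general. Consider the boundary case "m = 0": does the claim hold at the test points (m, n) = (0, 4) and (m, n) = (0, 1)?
At (0, 4): LHS = e^4 ≈ 54.6 ≠ RHS = 1 + e^4 ≈ 55.6
At (0, 1): LHS = e ≈ 2.718 ≠ RHS = 1 + e ≈ 3.718

Answer: No, fails at both test points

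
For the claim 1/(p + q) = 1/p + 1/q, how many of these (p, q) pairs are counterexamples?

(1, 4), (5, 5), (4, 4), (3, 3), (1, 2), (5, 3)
Testing each pair:
(1, 4): LHS = 1/5, RHS = 5/4 → counterexample
(5, 5): LHS = 1/10, RHS = 2/5 → counterexample
(4, 4): LHS = 1/8, RHS = 1/2 → counterexample
(3, 3): LHS = 1/6, RHS = 2/3 → counterexample
(1, 2): LHS = 1/3, RHS = 3/2 → counterexample
(5, 3): LHS = 1/8, RHS = 8/15 → counterexample

That makes 6 counterexamples.

Answer: 6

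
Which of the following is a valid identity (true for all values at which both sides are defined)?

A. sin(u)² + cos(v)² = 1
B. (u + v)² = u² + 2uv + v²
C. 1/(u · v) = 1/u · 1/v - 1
A: fails at (3, 7) — LHS = sin(3)² + cos(7)² ≈ 0.5883, RHS = 1.
B: holds — e.g. at (2, 4), both sides equal 36.
C: fails at (4, 5) — LHS = 1/20, RHS = -19/20.

Answer: B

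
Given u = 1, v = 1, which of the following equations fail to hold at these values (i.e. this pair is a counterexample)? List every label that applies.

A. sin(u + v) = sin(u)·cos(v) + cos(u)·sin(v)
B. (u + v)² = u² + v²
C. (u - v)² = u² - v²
B

Evaluating each claim at the given values:
A. LHS = sin(2) ≈ 0.9093, RHS = 2·sin(1)·cos(1) ≈ 0.9093 → holds here (LHS = RHS)
B. LHS = 4, RHS = 2 → fails here (LHS ≠ RHS)
C. LHS = 0, RHS = 0 → holds here (LHS = RHS)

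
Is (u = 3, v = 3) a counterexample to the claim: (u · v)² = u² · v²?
Substituting u = 3, v = 3:
LHS = (3 · 3)² = 81
RHS = 3² · 3² = 81

The sides agree, so this pair does not disprove the claim.

Answer: No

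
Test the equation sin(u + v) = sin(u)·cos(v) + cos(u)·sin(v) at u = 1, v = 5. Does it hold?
Holds

Substituting u = 1, v = 5:

LHS = sin(1 + 5) = sin(6) ≈ -0.2794
RHS = sin(1)·cos(5) + cos(1)·sin(5) = sin(5)·cos(1) + sin(1)·cos(5) ≈ -0.2794

LHS = RHS, so the equation holds at this point.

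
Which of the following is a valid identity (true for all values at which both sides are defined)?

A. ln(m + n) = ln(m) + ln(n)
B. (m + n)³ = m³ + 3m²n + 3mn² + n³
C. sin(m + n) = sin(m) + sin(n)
B

A: fails at (1, 1) — LHS = ln(2) ≈ 0.6931, RHS = 0.
B: holds — e.g. at (4, 4), both sides equal 512.
C: fails at (2, 2) — LHS = sin(4) ≈ -0.7568, RHS = 2·sin(2) ≈ 1.819.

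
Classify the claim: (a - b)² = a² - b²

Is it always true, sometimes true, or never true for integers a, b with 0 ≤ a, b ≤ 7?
Sometimes true

It holds at (a, b) = (7, 0) (both sides equal 49), but fails at (a, b) = (0, 3) (LHS = 9, RHS = -9).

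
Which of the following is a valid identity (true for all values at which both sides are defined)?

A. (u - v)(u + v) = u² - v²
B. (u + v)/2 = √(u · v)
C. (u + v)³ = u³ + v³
A: holds — e.g. at (2, 3), both sides equal -5.
B: fails at (2, 5) — LHS = 7/2, RHS = √(10) ≈ 3.162.
C: fails at (2, 7) — LHS = 729, RHS = 351.

Answer: A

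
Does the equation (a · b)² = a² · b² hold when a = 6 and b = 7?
Holds

Substituting a = 6, b = 7:

LHS = (6 · 7)² = 1764
RHS = 6² · 7² = 1764

LHS = RHS, so the equation holds at this point.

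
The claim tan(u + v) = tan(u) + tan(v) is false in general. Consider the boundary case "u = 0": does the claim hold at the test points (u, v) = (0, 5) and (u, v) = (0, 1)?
At (0, 5): LHS = tan(5) ≈ -3.381, RHS = tan(5) ≈ -3.381 → equal
At (0, 1): LHS = tan(1) ≈ 1.557, RHS = tan(1) ≈ 1.557 → equal

So the claim does hold at both of these boundary points, even though it is not an identity.

Answer: Yes, holds at both test points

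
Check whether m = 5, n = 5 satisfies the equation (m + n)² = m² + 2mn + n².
Substituting m = 5, n = 5:

LHS = (5 + 5)² = 100
RHS = 5² + 2·5·5 + 5² = 100

LHS = RHS, so the equation holds at this point.

Answer: Holds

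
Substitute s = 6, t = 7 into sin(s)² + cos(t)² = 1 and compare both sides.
LHS = sin(6)² + cos(7)² ≈ 0.6464
RHS = 1

LHS ≠ RHS (they differ by about 0.3536), so the equation does not hold here.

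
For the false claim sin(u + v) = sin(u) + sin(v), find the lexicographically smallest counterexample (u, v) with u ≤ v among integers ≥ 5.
Substituting (5, 5) into the claim:
LHS = sin(5 + 5) = sin(10) ≈ -0.544
RHS = sin(5) + sin(5) = 2·sin(5) ≈ -1.918

Since LHS ≠ RHS, this pair disproves the claim, and no lexicographically smaller pair (u ≤ v, integers ≥ 5) does.

For instance (8, 9) is also a counterexample (LHS = sin(17) ≈ -0.9614, RHS = sin(9) + sin(8) ≈ 1.401), but it's lexicographically larger.

Answer: (u, v) = (5, 5)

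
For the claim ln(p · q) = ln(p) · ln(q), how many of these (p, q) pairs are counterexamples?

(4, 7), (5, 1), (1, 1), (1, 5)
Testing each pair:
(4, 7): LHS = ln(28) ≈ 3.332, RHS = ln(4)·ln(7) ≈ 2.698 → counterexample
(5, 1): LHS = ln(5) ≈ 1.609, RHS = 0 → counterexample
(1, 1): LHS = 0, RHS = 0 → satisfies claim
(1, 5): LHS = ln(5) ≈ 1.609, RHS = 0 → counterexample

That makes 3 counterexamples.

Answer: 3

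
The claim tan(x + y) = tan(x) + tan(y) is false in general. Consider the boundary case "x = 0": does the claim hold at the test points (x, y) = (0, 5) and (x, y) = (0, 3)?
Yes, holds at both test points

At (0, 5): LHS = tan(5) ≈ -3.381, RHS = tan(5) ≈ -3.381 → equal
At (0, 3): LHS = tan(3) ≈ -0.1425, RHS = tan(3) ≈ -0.1425 → equal

So the claim does hold at both of these boundary points, even though it is not an identity.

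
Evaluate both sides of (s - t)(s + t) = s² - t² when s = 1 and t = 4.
LHS = (1 - 4)(1 + 4) = -15
RHS = 1² - 4² = -15

LHS = RHS: the two sides agree.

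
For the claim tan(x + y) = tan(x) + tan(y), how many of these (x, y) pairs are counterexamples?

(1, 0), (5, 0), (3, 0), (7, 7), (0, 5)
Testing each pair:
(1, 0): LHS = tan(1) ≈ 1.557, RHS = tan(1) ≈ 1.557 → satisfies claim
(5, 0): LHS = tan(5) ≈ -3.381, RHS = tan(5) ≈ -3.381 → satisfies claim
(3, 0): LHS = tan(3) ≈ -0.1425, RHS = tan(3) ≈ -0.1425 → satisfies claim
(7, 7): LHS = tan(14) ≈ 7.245, RHS = 2·tan(7) ≈ 1.743 → counterexample
(0, 5): LHS = tan(5) ≈ -3.381, RHS = tan(5) ≈ -3.381 → satisfies claim

That makes 1 counterexample.

Answer: 1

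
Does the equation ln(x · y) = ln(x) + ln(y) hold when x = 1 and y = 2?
Substituting x = 1, y = 2:

LHS = ln(1 · 2) = ln(2) ≈ 0.6931
RHS = ln(1) + ln(2) = ln(2) ≈ 0.6931

LHS = RHS, so the equation holds at this point.

Answer: Holds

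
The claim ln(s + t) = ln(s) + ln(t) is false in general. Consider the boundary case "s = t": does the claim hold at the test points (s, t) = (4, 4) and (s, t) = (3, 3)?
At (4, 4): LHS = ln(8) ≈ 2.079 ≠ RHS = 2·ln(4) ≈ 2.773
At (3, 3): LHS = ln(6) ≈ 1.792 ≠ RHS = 2·ln(3) ≈ 2.197

Answer: No, fails at both test points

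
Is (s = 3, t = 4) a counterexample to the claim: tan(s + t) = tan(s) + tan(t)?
Substituting s = 3, t = 4:
LHS = tan(3 + 4) = tan(7) ≈ 0.8714
RHS = tan(3) + tan(4) ≈ 1.015

Since LHS ≠ RHS, this pair disproves the claim.

Answer: Yes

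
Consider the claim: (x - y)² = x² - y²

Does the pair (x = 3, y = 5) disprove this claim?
Yes

Substituting x = 3, y = 5:
LHS = (3 - 5)² = 4
RHS = 3² - 5² = -16

Since LHS ≠ RHS, this pair disproves the claim.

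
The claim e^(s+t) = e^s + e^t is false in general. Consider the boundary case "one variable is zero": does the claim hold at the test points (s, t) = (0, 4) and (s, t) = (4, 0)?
At (0, 4): LHS = e^4 ≈ 54.6 ≠ RHS = 1 + e^4 ≈ 55.6
At (4, 0): LHS = e^4 ≈ 54.6 ≠ RHS = 1 + e^4 ≈ 55.6

Answer: No, fails at both test points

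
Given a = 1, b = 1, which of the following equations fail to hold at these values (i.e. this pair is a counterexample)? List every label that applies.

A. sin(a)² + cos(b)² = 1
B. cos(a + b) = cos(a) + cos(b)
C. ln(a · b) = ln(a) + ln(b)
B

Evaluating each claim at the given values:
A. LHS = cos(1)² + sin(1)² = 1, RHS = 1 → holds here (LHS = RHS)
B. LHS = cos(2) ≈ -0.4161, RHS = 2·cos(1) ≈ 1.081 → fails here (LHS ≠ RHS)
C. LHS = 0, RHS = 0 → holds here (LHS = RHS)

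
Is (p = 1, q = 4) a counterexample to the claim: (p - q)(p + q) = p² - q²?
Substituting p = 1, q = 4:
LHS = (1 - 4)(1 + 4) = -15
RHS = 1² - 4² = -15

The sides agree, so this pair does not disprove the claim.

Answer: No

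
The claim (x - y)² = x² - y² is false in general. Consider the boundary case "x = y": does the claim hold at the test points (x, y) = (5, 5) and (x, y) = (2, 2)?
At (5, 5): LHS = 0, RHS = 0 → equal
At (2, 2): LHS = 0, RHS = 0 → equal

So the claim does hold at both of these boundary points, even though it is not an identity.

Answer: Yes, holds at both test points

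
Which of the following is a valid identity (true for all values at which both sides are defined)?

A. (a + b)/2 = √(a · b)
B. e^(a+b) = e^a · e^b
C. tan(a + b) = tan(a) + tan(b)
A: fails at (3, 5) — LHS = 4, RHS = √(15) ≈ 3.873.
B: holds — e.g. at (6, 7), both sides equal e^13 ≈ 442413.4.
C: fails at (5, 8) — LHS = tan(13) ≈ 0.463, RHS = tan(8) + tan(5) ≈ -10.18.

Answer: B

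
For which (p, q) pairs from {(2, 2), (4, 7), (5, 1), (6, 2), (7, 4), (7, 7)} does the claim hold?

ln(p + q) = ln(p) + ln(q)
(2, 2)

Testing each pair:
(2, 2): LHS = ln(4) ≈ 1.386, RHS = 2·ln(2) ≈ 1.386 → holds
(4, 7): LHS = ln(11) ≈ 2.398, RHS = ln(4) + ln(7) ≈ 3.332 → fails
(5, 1): LHS = ln(6) ≈ 1.792, RHS = ln(5) ≈ 1.609 → fails
(6, 2): LHS = ln(8) ≈ 2.079, RHS = ln(2) + ln(6) ≈ 2.485 → fails
(7, 4): LHS = ln(11) ≈ 2.398, RHS = ln(4) + ln(7) ≈ 3.332 → fails
(7, 7): LHS = ln(14) ≈ 2.639, RHS = 2·ln(7) ≈ 3.892 → fails

1 of 6 pairs satisfies the claim.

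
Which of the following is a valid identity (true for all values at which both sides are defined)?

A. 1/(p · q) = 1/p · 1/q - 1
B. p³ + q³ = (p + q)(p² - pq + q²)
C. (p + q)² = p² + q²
A: fails at (1, 4) — LHS = 1/4, RHS = -3/4.
B: holds — e.g. at (2, 2), both sides equal 16.
C: fails at (4, 4) — LHS = 64, RHS = 32.

Answer: B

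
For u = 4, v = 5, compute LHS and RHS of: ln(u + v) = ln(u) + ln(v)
LHS = ln(4 + 5) = ln(9) ≈ 2.197
RHS = ln(4) + ln(5) ≈ 2.996

LHS ≠ RHS (they differ by about 0.7985), so the equation does not hold here.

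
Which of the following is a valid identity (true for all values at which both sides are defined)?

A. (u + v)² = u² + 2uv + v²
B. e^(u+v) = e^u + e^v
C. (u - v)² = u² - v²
A

A: holds — e.g. at (5, 5), both sides equal 100.
B: fails at (3, 7) — LHS = e^10 ≈ 22026.5, RHS = e^3 + e^7 ≈ 1117.
C: fails at (2, 4) — LHS = 4, RHS = -12.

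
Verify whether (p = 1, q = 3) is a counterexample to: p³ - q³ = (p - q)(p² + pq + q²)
Substituting p = 1, q = 3:
LHS = 1³ - 3³ = -26
RHS = (1 - 3)(1² + 1·3 + 3²) = -26

The sides agree, so this pair does not disprove the claim.

Answer: No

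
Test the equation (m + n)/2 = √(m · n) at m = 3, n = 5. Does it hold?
Substituting m = 3, n = 5:

LHS = (3 + 5)/2 = 4
RHS = √(3 · 5) = √(15) ≈ 3.873

LHS ≠ RHS, so the equation does not hold at this point.

Answer: Fails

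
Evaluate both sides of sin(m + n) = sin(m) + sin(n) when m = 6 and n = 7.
LHS = sin(6 + 7) = sin(13) ≈ 0.4202
RHS = sin(6) + sin(7) ≈ 0.3776

LHS ≠ RHS (they differ by about 0.0426), so the equation does not hold here.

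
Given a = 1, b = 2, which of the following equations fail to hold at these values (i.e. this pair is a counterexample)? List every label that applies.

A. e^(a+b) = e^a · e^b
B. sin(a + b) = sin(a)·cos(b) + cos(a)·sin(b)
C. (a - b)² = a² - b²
Evaluating each claim at the given values:
A. LHS = e^3 ≈ 20.09, RHS = e^3 ≈ 20.09 → holds here (LHS = RHS)
B. LHS = sin(3) ≈ 0.1411, RHS = sin(1)·cos(2) + sin(2)·cos(1) ≈ 0.1411 → holds here (LHS = RHS)
C. LHS = 1, RHS = -3 → fails here (LHS ≠ RHS)

Answer: C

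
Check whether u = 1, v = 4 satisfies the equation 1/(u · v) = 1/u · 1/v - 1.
Substituting u = 1, v = 4:

LHS = 1/(1 · 4) = 1/4
RHS = 1/1 · 1/4 - 1 = -3/4

LHS ≠ RHS, so the equation does not hold at this point.

Answer: Fails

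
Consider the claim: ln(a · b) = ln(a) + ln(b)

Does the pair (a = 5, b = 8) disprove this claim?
No

Substituting a = 5, b = 8:
LHS = ln(5 · 8) = ln(40) ≈ 3.689
RHS = ln(5) + ln(8) ≈ 3.689

The sides agree, so this pair does not disprove the claim.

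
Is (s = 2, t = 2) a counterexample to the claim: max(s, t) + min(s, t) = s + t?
No

Substituting s = 2, t = 2:
LHS = max(2, 2) + min(2, 2) = 4
RHS = 2 + 2 = 4

The sides agree, so this pair does not disprove the claim.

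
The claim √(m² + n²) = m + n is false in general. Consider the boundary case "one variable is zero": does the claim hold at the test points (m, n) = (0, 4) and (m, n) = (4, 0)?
At (0, 4): LHS = 4, RHS = 4 → equal
At (4, 0): LHS = 4, RHS = 4 → equal

So the claim does hold at both of these boundary points, even though it is not an identity.

Answer: Yes, holds at both test points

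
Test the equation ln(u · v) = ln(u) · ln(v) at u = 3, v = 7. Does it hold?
Fails

Substituting u = 3, v = 7:

LHS = ln(3 · 7) = ln(21) ≈ 3.045
RHS = ln(3) · ln(7) ≈ 2.138

LHS ≠ RHS, so the equation does not hold at this point.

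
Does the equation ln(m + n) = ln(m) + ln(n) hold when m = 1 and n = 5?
Fails

Substituting m = 1, n = 5:

LHS = ln(1 + 5) = ln(6) ≈ 1.792
RHS = ln(1) + ln(5) = ln(5) ≈ 1.609

LHS ≠ RHS, so the equation does not hold at this point.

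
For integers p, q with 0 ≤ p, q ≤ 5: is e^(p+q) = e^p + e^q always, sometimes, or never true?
Never true

The claim fails for every pair in the range. For instance at (p, q) = (3, 3): LHS = e^6 ≈ 403.4, RHS = 2·e^3 ≈ 40.17.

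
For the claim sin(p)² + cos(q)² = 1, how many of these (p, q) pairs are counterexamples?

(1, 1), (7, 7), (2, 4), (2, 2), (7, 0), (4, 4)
2

Testing each pair:
(1, 1): LHS = cos(1)² + sin(1)² = 1, RHS = 1 → satisfies claim
(7, 7): LHS = sin(7)² + cos(7)² = 1, RHS = 1 → satisfies claim
(2, 4): LHS = cos(4)² + sin(2)² ≈ 1.254, RHS = 1 → counterexample
(2, 2): LHS = cos(2)² + sin(2)² = 1, RHS = 1 → satisfies claim
(7, 0): LHS = sin(7)² + 1 ≈ 1.432, RHS = 1 → counterexample
(4, 4): LHS = cos(4)² + sin(4)² = 1, RHS = 1 → satisfies claim

That makes 2 counterexamples.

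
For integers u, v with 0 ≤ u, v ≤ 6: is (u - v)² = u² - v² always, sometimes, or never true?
It holds at (u, v) = (4, 4) (both sides equal 0), but fails at (u, v) = (4, 3) (LHS = 1, RHS = 7).

Answer: Sometimes true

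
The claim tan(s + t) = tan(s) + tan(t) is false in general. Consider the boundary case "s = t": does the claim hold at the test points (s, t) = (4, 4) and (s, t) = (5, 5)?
At (4, 4): LHS = tan(8) ≈ -6.8 ≠ RHS = 2·tan(4) ≈ 2.316
At (5, 5): LHS = tan(10) ≈ 0.6484 ≠ RHS = 2·tan(5) ≈ -6.761

Answer: No, fails at both test points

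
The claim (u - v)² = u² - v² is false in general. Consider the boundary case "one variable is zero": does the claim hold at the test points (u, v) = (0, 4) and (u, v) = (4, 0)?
At (0, 4): LHS = 16 ≠ RHS = -16
At (4, 0): LHS = 16, RHS = 16 → equal

Answer: Only at (4, 0)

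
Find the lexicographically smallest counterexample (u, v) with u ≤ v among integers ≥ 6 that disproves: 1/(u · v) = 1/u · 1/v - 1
Substituting (6, 6) into the claim:
LHS = 1/(6 · 6) = 1/36
RHS = 1/6 · 1/6 - 1 = -35/36

Since LHS ≠ RHS, this pair disproves the claim, and no lexicographically smaller pair (u ≤ v, integers ≥ 6) does.

For instance (9, 12) is also a counterexample (LHS = 1/108, RHS = -107/108), but it's lexicographically larger.

Answer: (u, v) = (6, 6)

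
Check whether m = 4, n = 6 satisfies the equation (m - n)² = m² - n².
Substituting m = 4, n = 6:

LHS = (4 - 6)² = 4
RHS = 4² - 6² = -20

LHS ≠ RHS, so the equation does not hold at this point.

Answer: Fails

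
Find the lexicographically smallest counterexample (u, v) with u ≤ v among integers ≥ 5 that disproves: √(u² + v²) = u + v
(u, v) = (5, 5)

Substituting (5, 5) into the claim:
LHS = √(5² + 5²) = 5·√(2) ≈ 7.071
RHS = 5 + 5 = 10

Since LHS ≠ RHS, this pair disproves the claim, and no lexicographically smaller pair (u ≤ v, integers ≥ 5) does.

For instance (5, 9) is also a counterexample (LHS = √(106) ≈ 10.3, RHS = 14), but it's lexicographically larger.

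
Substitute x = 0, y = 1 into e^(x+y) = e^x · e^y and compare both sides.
LHS = e^(0+1) = e ≈ 2.718
RHS = e^0 · e^1 = e ≈ 2.718

LHS = RHS: the two sides agree.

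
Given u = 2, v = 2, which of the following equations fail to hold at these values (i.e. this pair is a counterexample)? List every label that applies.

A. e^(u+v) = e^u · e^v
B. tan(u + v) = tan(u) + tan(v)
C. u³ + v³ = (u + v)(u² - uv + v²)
B

Evaluating each claim at the given values:
A. LHS = e^4 ≈ 54.6, RHS = e^4 ≈ 54.6 → holds here (LHS = RHS)
B. LHS = tan(4) ≈ 1.158, RHS = 2·tan(2) ≈ -4.37 → fails here (LHS ≠ RHS)
C. LHS = 16, RHS = 16 → holds here (LHS = RHS)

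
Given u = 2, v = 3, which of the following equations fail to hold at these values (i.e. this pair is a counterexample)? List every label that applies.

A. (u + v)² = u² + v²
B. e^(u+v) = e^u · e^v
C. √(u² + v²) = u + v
Evaluating each claim at the given values:
A. LHS = 25, RHS = 13 → fails here (LHS ≠ RHS)
B. LHS = e^5 ≈ 148.4, RHS = e^5 ≈ 148.4 → holds here (LHS = RHS)
C. LHS = √(13) ≈ 3.606, RHS = 5 → fails here (LHS ≠ RHS)

Answer: A, C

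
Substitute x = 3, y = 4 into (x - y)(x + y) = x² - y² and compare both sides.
LHS = (3 - 4)(3 + 4) = -7
RHS = 3² - 4² = -7

LHS = RHS: the two sides agree.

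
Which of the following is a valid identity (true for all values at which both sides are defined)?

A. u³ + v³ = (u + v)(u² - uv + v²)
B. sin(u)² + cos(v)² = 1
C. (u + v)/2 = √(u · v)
A: holds — e.g. at (3, 5), both sides equal 152.
B: fails at (2, 7) — LHS = cos(7)² + sin(2)² ≈ 1.395, RHS = 1.
C: fails at (2, 7) — LHS = 9/2, RHS = √(14) ≈ 3.742.

Answer: A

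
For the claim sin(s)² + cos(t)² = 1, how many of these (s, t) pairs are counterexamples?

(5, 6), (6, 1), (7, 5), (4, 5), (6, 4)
Testing each pair:
(5, 6): LHS = sin(5)² + cos(6)² ≈ 1.841, RHS = 1 → counterexample
(6, 1): LHS = sin(6)² + cos(1)² ≈ 0.37, RHS = 1 → counterexample
(7, 5): LHS = cos(5)² + sin(7)² ≈ 0.5121, RHS = 1 → counterexample
(4, 5): LHS = cos(5)² + sin(4)² ≈ 0.6532, RHS = 1 → counterexample
(6, 4): LHS = sin(6)² + cos(4)² ≈ 0.5053, RHS = 1 → counterexample

That makes 5 counterexamples.

Answer: 5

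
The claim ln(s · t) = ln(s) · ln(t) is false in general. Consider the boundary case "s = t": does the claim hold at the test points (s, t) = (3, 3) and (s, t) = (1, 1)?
Only at (1, 1)

At (3, 3): LHS = ln(9) ≈ 2.197 ≠ RHS = ln(3)² ≈ 1.207
At (1, 1): LHS = 0, RHS = 0 → equal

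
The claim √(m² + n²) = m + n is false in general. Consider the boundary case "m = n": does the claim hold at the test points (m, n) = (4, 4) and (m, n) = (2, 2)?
At (4, 4): LHS = 4·√(2) ≈ 5.657 ≠ RHS = 8
At (2, 2): LHS = 2·√(2) ≈ 2.828 ≠ RHS = 4

Answer: No, fails at both test points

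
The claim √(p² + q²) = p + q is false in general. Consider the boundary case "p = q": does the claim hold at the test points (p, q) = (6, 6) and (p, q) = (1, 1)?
At (6, 6): LHS = 6·√(2) ≈ 8.485 ≠ RHS = 12
At (1, 1): LHS = √(2) ≈ 1.414 ≠ RHS = 2

Answer: No, fails at both test points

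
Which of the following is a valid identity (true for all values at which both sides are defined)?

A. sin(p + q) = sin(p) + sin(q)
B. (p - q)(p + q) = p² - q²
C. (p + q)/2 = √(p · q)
B

A: fails at (1, 3) — LHS = sin(4) ≈ -0.7568, RHS = sin(3) + sin(1) ≈ 0.9826.
B: holds — e.g. at (3, 5), both sides equal -16.
C: fails at (2, 4) — LHS = 3, RHS = 2·√(2) ≈ 2.828.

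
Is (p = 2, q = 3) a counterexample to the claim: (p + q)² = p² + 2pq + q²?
No

Substituting p = 2, q = 3:
LHS = (2 + 3)² = 25
RHS = 2² + 2·2·3 + 3² = 25

The sides agree, so this pair does not disprove the claim.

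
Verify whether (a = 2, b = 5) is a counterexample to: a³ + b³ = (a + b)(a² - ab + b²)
No

Substituting a = 2, b = 5:
LHS = 2³ + 5³ = 133
RHS = (2 + 5)(2² - 2·5 + 5²) = 133

The sides agree, so this pair does not disprove the claim.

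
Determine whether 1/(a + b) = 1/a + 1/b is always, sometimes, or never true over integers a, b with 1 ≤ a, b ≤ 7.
The claim fails for every pair in the range. For instance at (a, b) = (7, 4): LHS = 1/11, RHS = 11/28.

Answer: Never true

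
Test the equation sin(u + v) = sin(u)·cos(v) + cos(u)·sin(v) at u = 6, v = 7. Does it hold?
Holds

Substituting u = 6, v = 7:

LHS = sin(6 + 7) = sin(13) ≈ 0.4202
RHS = sin(6)·cos(7) + cos(6)·sin(7) = sin(6)·cos(7) + sin(7)·cos(6) ≈ 0.4202

LHS = RHS, so the equation holds at this point.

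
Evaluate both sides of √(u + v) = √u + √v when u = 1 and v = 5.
LHS = √(1 + 5) = √(6) ≈ 2.449
RHS = √1 + √5 = 1 + √(5) ≈ 3.236

LHS ≠ RHS (they differ by about 0.7866), so the equation does not hold here.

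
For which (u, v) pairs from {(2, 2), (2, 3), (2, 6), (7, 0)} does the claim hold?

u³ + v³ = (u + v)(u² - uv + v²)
All pairs

Testing each pair:
(2, 2): LHS = 16, RHS = 16 → holds
(2, 3): LHS = 35, RHS = 35 → holds
(2, 6): LHS = 224, RHS = 224 → holds
(7, 0): LHS = 343, RHS = 343 → holds

Every pair satisfies the claim.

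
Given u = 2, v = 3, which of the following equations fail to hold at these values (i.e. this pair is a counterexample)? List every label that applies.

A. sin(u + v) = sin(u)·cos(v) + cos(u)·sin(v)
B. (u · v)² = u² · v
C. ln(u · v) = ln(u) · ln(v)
B, C

Evaluating each claim at the given values:
A. LHS = sin(5) ≈ -0.9589, RHS = sin(2)·cos(3) + sin(3)·cos(2) ≈ -0.9589 → holds here (LHS = RHS)
B. LHS = 36, RHS = 12 → fails here (LHS ≠ RHS)
C. LHS = ln(6) ≈ 1.792, RHS = ln(2)·ln(3) ≈ 0.7615 → fails here (LHS ≠ RHS)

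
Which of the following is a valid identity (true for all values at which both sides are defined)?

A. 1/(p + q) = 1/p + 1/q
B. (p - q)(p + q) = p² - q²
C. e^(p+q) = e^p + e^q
A: fails at (3, 3) — LHS = 1/6, RHS = 2/3.
B: holds — e.g. at (3, 7), both sides equal -40.
C: fails at (1, 4) — LHS = e^5 ≈ 148.4, RHS = e + e^4 ≈ 57.32.

Answer: B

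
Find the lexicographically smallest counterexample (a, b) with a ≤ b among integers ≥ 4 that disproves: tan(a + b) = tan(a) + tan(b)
(a, b) = (4, 4)

Substituting (4, 4) into the claim:
LHS = tan(4 + 4) = tan(8) ≈ -6.8
RHS = tan(4) + tan(4) = 2·tan(4) ≈ 2.316

Since LHS ≠ RHS, this pair disproves the claim, and no lexicographically smaller pair (a ≤ b, integers ≥ 4) does.

For instance (6, 10) is also a counterexample (LHS = tan(16) ≈ 0.3006, RHS = tan(6) + tan(10) ≈ 0.3574), but it's lexicographically larger.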